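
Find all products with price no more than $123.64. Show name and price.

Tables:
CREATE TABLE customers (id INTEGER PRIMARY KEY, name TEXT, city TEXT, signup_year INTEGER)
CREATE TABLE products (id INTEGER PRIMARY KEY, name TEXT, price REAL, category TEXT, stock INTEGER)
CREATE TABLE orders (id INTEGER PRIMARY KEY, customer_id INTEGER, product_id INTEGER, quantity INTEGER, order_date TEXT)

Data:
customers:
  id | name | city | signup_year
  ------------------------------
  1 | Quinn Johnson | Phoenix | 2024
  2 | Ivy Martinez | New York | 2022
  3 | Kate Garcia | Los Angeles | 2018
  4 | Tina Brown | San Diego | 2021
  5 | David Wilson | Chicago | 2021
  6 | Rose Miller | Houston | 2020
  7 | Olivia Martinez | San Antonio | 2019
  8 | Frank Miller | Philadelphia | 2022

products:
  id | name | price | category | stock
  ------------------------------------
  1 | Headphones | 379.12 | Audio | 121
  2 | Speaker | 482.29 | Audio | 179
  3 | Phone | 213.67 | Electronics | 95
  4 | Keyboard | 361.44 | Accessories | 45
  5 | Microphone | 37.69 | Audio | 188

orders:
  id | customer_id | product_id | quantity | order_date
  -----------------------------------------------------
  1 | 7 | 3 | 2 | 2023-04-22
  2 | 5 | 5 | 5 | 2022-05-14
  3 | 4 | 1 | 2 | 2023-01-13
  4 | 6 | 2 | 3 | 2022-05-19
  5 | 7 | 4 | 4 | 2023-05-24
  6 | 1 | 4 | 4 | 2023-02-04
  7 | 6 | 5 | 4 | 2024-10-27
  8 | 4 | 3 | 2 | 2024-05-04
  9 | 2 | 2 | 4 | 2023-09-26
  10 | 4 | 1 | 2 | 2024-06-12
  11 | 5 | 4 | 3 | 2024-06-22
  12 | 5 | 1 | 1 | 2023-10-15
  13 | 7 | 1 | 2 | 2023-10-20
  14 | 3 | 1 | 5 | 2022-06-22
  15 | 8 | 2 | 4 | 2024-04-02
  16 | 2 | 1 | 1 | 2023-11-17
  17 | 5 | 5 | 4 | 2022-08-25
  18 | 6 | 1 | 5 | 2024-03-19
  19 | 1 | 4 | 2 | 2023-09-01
SELECT name, price FROM products WHERE price <= 123.64

Execution result:
name | price
Microphone | 37.69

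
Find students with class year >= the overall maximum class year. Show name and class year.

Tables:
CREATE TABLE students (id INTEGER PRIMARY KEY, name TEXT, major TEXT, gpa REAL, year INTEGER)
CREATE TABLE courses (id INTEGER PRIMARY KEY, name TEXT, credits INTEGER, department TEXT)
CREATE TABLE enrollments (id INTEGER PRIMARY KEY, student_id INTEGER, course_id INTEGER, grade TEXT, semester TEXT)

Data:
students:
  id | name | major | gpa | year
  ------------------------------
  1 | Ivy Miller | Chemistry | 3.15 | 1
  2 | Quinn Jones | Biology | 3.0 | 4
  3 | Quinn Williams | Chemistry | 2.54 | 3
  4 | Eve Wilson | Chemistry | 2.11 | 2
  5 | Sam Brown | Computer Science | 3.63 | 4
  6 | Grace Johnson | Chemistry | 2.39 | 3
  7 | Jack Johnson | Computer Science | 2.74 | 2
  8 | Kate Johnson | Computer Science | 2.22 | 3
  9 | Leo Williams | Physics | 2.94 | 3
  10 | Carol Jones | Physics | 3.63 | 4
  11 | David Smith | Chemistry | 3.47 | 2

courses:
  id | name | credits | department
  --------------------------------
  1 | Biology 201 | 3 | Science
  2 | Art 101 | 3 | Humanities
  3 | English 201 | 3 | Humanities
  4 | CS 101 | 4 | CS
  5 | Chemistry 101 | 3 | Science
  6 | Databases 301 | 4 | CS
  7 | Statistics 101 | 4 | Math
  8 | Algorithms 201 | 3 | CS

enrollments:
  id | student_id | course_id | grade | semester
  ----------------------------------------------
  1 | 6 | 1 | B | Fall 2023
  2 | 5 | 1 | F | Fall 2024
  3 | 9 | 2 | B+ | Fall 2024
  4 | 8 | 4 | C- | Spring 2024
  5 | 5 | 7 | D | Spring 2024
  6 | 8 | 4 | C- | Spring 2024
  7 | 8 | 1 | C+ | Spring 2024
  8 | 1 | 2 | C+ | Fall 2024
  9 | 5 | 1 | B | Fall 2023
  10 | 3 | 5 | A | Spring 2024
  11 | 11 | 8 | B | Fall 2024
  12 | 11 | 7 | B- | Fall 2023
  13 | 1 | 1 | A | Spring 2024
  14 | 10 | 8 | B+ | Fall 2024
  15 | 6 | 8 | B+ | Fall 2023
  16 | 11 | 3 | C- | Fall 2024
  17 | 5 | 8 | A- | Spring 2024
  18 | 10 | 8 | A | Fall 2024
SELECT name, year FROM students WHERE year >= (SELECT MAX(year) FROM students)

Execution result:
name | year
Quinn Jones | 4
Sam Brown | 4
Carol Jones | 4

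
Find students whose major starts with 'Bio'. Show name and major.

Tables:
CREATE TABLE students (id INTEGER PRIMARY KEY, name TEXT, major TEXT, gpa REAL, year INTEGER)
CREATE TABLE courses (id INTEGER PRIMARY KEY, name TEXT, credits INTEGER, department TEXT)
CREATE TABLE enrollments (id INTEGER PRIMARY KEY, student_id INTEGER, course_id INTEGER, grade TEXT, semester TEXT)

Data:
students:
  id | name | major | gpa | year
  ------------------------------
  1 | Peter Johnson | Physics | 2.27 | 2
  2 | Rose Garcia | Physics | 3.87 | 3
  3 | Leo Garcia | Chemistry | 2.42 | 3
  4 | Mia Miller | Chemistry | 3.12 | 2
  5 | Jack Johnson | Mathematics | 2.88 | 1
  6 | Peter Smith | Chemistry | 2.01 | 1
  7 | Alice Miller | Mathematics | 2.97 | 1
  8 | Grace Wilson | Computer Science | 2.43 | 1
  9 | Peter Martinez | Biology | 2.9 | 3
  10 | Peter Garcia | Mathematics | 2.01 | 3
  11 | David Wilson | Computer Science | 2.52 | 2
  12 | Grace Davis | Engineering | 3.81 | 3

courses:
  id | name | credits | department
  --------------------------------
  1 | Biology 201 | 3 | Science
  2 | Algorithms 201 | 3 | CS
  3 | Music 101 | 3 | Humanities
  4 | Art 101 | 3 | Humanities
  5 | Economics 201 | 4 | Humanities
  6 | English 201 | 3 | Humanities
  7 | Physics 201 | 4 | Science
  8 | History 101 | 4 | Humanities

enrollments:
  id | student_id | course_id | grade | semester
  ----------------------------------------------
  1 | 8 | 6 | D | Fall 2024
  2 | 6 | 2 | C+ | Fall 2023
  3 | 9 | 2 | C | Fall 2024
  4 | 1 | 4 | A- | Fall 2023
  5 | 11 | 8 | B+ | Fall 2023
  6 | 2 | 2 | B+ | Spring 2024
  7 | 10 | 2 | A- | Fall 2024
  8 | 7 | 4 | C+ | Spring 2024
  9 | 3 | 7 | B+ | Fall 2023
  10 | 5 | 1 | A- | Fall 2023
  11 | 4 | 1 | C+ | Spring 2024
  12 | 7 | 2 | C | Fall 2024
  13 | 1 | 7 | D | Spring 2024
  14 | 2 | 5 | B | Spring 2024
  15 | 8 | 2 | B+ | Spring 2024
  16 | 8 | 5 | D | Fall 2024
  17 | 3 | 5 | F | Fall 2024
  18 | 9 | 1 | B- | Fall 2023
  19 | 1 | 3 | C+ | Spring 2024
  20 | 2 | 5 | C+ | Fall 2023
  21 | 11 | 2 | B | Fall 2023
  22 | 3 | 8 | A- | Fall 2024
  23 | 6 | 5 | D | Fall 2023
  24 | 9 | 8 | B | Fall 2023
SELECT name, major FROM students WHERE major LIKE 'Bio%'

Execution result:
name | major
Peter Martinez | Biology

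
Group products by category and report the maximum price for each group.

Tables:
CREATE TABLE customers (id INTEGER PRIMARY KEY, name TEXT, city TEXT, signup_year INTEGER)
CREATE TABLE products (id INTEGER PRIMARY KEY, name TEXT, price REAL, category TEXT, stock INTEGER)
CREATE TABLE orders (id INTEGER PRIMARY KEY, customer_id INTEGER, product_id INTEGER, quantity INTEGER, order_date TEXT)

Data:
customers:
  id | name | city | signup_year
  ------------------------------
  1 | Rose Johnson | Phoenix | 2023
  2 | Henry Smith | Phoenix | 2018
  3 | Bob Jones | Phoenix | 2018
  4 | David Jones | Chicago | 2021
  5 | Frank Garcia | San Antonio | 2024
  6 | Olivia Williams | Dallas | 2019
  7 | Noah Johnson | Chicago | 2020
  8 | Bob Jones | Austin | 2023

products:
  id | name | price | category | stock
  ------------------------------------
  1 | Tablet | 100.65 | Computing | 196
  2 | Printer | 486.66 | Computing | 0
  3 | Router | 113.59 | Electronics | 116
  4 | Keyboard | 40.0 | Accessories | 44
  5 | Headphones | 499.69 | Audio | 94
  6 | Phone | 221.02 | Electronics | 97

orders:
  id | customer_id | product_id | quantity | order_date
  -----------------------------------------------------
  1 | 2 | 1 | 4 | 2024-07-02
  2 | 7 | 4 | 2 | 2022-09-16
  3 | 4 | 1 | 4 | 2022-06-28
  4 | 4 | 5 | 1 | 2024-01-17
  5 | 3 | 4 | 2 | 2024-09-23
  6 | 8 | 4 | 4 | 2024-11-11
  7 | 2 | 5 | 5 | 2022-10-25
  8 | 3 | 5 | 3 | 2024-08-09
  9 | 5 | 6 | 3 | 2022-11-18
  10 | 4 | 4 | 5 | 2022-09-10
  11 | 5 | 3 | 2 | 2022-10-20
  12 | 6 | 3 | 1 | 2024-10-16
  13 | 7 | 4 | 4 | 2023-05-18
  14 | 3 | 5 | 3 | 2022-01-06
SELECT category, MAX(price) AS max_price FROM products GROUP BY category

Execution result:
category | max_price
Accessories | 40.00
Audio | 499.69
Computing | 486.66
Electronics | 221.02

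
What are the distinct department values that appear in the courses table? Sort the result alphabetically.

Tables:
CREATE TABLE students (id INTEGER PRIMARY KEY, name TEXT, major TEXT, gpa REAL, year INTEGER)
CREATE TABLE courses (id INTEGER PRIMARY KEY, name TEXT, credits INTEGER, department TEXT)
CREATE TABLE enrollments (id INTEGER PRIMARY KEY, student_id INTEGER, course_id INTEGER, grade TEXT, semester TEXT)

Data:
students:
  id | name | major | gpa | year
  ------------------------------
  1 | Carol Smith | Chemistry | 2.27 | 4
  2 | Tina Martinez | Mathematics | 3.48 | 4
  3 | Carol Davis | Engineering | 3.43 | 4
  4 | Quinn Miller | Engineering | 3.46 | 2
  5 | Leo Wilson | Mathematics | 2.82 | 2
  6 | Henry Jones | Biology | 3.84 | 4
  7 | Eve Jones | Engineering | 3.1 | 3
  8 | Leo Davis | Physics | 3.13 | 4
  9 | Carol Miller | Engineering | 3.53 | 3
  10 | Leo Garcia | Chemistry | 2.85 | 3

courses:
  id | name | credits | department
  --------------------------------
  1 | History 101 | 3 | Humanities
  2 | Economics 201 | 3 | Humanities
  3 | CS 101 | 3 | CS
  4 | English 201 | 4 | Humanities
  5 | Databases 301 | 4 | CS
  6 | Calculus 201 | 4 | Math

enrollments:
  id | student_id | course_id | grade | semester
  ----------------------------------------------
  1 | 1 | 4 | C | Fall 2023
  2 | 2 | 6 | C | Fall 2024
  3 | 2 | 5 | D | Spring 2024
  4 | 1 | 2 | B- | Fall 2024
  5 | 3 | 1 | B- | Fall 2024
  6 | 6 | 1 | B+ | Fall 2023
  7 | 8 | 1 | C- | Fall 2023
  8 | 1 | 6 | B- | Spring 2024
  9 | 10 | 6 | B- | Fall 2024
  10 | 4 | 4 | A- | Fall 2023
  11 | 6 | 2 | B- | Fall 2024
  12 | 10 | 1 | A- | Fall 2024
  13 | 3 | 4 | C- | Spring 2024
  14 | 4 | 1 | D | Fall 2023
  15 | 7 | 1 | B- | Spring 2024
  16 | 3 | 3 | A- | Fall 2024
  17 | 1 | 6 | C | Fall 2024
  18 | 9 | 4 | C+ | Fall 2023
SELECT DISTINCT department FROM courses ORDER BY department

Execution result:
department
CS
Humanities
Math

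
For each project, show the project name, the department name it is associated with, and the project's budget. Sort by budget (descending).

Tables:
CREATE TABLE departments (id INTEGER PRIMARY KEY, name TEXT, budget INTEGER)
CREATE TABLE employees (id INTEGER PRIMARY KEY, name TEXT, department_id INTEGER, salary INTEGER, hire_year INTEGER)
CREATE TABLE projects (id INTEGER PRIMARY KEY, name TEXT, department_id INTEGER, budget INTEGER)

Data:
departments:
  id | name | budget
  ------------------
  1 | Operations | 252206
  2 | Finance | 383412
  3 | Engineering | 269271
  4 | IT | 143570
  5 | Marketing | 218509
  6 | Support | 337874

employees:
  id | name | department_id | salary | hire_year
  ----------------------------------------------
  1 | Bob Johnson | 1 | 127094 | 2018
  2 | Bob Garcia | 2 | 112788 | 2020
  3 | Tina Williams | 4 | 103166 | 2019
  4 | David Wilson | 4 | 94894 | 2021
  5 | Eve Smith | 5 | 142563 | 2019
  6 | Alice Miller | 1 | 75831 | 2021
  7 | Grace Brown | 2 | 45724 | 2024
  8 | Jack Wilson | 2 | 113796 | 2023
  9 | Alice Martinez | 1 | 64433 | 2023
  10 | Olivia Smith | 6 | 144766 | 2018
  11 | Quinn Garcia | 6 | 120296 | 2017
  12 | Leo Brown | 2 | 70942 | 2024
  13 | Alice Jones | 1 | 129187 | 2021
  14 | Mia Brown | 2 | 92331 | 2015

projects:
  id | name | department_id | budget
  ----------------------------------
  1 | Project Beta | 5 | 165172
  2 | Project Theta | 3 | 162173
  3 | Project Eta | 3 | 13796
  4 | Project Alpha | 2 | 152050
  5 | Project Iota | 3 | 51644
SELECT c.name, p.name AS department, c.budget FROM projects c JOIN departments p ON c.department_id = p.id ORDER BY c.budget DESC

Execution result:
name | department | budget
Project Beta | Marketing | 165172
Project Theta | Engineering | 162173
Project Alpha | Finance | 152050
Project Iota | Engineering | 51644
Project Eta | Engineering | 13796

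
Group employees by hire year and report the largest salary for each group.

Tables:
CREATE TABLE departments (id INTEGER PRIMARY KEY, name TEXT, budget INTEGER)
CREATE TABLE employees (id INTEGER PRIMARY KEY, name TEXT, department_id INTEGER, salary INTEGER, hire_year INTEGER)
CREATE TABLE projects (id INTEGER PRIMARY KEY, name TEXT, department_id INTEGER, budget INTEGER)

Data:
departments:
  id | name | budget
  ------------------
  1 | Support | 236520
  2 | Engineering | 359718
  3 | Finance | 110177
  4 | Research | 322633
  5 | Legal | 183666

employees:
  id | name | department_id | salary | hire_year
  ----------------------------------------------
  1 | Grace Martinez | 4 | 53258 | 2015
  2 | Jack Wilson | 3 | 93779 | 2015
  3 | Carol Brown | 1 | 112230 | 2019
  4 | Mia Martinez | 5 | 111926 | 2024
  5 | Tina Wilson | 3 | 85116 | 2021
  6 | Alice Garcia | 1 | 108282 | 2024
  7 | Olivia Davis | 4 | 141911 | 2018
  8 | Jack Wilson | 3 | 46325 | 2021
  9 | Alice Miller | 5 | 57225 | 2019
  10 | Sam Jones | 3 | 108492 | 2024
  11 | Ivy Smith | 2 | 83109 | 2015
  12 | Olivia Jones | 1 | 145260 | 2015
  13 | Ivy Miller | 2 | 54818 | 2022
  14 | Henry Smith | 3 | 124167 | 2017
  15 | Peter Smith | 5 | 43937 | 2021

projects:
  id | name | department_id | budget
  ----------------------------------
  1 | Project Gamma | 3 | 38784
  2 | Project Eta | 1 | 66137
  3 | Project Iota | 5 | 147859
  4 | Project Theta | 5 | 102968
SELECT hire_year, MAX(salary) AS max_salary FROM employees GROUP BY hire_year

Execution result:
hire_year | max_salary
2015 | 145260
2017 | 124167
2018 | 141911
2019 | 112230
2021 | 85116
2022 | 54818
2024 | 111926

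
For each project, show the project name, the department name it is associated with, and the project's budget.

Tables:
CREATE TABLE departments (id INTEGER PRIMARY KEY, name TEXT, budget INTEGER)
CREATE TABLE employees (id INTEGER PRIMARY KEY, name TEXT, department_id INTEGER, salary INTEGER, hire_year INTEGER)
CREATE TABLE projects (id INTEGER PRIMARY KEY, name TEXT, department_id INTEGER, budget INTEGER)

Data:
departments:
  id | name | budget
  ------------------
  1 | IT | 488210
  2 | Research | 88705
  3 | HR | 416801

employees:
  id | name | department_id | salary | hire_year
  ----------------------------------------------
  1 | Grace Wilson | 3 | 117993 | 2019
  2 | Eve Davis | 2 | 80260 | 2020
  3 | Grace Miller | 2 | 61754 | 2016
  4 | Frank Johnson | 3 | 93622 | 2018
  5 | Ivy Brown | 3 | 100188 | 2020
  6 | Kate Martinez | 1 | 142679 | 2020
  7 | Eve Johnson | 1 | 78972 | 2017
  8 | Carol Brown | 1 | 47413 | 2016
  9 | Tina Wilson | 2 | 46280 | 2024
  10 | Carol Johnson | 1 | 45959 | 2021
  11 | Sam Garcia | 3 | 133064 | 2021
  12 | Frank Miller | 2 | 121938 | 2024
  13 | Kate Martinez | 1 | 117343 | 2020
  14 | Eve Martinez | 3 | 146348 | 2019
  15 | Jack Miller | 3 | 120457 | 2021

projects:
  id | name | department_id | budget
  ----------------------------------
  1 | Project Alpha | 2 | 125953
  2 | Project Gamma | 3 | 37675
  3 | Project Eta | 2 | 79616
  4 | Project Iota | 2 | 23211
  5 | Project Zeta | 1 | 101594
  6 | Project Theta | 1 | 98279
SELECT c.name, p.name AS department, c.budget FROM projects c JOIN departments p ON c.department_id = p.id

Execution result:
name | department | budget
Project Alpha | Research | 125953
Project Gamma | HR | 37675
Project Eta | Research | 79616
Project Iota | Research | 23211
Project Zeta | IT | 101594
Project Theta | IT | 98279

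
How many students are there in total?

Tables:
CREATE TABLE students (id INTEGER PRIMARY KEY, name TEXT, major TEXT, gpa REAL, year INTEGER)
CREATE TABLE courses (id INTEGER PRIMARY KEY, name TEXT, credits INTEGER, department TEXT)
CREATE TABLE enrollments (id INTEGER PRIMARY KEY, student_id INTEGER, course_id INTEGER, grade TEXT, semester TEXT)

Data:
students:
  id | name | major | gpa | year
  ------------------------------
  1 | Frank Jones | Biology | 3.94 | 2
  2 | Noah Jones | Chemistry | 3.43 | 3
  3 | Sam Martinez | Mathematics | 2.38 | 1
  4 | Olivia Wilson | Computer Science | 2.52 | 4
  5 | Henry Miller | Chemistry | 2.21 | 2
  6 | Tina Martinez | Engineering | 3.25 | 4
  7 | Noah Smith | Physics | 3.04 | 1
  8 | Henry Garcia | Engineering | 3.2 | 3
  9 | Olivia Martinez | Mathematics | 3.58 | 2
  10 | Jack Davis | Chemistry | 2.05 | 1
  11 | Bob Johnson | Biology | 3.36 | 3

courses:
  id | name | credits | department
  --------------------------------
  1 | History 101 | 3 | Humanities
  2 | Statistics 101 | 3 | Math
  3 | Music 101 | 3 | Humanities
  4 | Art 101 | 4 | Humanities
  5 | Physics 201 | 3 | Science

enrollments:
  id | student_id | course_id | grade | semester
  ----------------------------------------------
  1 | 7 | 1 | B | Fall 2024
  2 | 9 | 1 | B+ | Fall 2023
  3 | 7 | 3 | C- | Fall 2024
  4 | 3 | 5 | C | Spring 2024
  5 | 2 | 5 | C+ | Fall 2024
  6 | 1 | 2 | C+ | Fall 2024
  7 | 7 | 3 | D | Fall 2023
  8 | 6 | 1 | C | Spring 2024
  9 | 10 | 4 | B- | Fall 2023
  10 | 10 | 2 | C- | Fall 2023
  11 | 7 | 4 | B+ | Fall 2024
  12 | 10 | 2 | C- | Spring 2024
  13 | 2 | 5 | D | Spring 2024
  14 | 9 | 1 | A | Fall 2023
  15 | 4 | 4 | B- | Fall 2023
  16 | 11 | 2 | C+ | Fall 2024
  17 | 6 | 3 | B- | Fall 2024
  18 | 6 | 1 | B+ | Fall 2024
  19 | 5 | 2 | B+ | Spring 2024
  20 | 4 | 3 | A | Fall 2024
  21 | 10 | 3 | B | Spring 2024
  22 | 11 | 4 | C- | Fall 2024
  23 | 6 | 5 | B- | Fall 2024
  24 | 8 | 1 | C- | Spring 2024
SELECT COUNT(*) FROM students

Execution result:
11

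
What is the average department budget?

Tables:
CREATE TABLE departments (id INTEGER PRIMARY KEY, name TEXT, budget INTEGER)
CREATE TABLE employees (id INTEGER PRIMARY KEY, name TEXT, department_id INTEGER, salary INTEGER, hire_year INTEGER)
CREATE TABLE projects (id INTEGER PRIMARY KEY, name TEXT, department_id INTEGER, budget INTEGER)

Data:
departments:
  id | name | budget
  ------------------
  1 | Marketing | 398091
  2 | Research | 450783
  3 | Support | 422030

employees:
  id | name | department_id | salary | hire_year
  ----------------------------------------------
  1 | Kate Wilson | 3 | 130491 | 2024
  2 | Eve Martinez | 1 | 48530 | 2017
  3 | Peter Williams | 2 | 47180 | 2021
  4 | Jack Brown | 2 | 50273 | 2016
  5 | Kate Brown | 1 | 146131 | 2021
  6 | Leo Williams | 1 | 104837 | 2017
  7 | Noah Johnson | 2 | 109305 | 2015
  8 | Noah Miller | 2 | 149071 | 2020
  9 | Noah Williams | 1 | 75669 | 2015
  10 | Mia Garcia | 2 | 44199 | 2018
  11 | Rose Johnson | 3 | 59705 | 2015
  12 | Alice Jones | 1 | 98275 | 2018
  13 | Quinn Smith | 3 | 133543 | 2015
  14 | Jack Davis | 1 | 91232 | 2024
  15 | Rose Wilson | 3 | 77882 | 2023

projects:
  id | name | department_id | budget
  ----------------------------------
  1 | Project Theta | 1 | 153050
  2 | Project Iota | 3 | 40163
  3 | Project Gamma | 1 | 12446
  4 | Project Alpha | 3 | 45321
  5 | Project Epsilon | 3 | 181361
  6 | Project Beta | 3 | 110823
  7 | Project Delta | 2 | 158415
SELECT AVG(budget) FROM departments

Execution result:
423634.67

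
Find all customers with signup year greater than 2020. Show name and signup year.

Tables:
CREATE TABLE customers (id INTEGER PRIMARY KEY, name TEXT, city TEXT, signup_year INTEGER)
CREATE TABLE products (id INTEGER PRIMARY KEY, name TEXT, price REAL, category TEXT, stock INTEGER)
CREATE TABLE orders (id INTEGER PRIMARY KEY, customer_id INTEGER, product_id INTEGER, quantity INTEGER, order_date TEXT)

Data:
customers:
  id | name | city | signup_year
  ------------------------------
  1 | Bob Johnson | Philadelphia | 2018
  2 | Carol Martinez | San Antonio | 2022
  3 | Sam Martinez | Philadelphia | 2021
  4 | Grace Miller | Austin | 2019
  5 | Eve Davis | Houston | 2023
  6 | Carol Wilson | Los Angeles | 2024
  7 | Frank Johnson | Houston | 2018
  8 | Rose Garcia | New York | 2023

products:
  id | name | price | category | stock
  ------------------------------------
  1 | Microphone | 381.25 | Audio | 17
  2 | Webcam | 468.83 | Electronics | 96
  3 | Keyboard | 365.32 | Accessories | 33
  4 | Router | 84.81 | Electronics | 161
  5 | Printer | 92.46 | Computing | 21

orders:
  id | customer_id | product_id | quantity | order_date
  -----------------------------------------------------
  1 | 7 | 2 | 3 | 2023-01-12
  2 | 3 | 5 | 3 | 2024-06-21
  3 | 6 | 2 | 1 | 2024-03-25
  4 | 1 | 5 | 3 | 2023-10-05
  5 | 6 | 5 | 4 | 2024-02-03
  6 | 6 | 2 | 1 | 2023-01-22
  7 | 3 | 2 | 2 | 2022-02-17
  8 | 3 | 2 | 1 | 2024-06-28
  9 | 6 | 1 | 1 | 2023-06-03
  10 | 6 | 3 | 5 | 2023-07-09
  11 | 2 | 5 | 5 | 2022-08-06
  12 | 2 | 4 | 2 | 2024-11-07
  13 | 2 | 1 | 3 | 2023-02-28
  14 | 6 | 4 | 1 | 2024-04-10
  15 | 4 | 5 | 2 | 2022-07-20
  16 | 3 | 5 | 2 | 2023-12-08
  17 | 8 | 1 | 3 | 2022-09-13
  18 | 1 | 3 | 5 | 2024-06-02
SELECT name, signup_year FROM customers WHERE signup_year > 2020

Execution result:
name | signup_year
Carol Martinez | 2022
Sam Martinez | 2021
Eve Davis | 2023
Carol Wilson | 2024
Rose Garcia | 2023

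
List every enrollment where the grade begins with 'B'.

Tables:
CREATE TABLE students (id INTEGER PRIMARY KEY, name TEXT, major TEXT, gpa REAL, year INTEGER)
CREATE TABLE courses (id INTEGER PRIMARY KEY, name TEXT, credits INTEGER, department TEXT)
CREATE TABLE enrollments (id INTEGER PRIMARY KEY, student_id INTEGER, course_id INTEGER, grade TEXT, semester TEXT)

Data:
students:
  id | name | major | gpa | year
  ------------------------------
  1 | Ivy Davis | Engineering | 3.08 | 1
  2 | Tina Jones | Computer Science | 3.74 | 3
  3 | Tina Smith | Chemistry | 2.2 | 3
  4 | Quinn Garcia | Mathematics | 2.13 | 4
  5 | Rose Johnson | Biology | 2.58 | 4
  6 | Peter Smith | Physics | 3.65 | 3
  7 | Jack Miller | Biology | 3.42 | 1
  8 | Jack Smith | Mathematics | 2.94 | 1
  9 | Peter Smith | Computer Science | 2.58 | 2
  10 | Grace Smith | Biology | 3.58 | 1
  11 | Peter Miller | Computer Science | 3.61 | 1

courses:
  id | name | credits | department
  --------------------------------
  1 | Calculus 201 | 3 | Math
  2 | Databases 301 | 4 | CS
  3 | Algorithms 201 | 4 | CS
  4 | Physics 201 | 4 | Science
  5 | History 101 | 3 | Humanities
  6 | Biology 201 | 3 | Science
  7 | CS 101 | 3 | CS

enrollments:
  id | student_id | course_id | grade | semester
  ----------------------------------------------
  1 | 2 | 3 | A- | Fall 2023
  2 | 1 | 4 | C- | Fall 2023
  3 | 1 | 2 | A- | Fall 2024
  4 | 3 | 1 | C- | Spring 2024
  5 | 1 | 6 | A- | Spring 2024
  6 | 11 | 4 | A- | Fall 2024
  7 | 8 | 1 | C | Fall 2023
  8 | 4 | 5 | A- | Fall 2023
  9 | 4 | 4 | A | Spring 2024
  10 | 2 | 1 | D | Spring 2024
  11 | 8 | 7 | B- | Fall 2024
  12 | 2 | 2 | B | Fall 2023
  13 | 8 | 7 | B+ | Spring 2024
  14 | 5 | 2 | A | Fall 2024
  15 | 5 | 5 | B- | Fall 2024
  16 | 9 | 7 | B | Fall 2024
SELECT id, grade FROM enrollments WHERE grade LIKE 'B%'

Execution result:
id | grade
11 | B-
12 | B
13 | B+
15 | B-
16 | B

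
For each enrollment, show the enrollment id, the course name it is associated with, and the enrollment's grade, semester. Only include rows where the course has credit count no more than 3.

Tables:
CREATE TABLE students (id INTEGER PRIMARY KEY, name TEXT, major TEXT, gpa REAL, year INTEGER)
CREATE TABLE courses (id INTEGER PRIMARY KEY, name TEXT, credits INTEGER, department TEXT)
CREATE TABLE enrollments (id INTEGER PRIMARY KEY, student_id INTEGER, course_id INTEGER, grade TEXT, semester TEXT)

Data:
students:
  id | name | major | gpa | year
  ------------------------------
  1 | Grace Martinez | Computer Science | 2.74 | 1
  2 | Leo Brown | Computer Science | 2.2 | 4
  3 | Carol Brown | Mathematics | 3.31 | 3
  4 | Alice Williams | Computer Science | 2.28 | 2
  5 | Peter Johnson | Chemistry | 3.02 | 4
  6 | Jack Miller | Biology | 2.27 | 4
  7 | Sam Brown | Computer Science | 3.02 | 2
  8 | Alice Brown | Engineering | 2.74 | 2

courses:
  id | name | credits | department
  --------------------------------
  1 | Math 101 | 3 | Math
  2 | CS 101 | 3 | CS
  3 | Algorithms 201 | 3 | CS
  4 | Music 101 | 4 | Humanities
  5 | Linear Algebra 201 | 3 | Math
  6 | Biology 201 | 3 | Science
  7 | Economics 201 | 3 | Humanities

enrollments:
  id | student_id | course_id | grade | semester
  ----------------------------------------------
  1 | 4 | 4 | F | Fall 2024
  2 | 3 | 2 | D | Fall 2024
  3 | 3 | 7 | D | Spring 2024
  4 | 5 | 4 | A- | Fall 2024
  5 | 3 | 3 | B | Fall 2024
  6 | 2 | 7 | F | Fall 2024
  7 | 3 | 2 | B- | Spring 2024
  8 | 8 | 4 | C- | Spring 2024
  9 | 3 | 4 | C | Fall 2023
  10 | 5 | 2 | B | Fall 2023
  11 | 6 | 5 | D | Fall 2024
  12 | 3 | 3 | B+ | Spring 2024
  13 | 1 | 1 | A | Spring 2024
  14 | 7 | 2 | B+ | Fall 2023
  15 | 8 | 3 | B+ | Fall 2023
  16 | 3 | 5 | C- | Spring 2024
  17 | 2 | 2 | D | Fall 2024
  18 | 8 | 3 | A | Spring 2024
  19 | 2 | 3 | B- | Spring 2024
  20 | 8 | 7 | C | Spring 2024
SELECT c.id, p.name AS course, c.grade, c.semester FROM enrollments c JOIN courses p ON c.course_id = p.id WHERE p.credits <= 3

Execution result:
id | course | grade | semester
2 | CS 101 | D | Fall 2024
3 | Economics 201 | D | Spring 2024
5 | Algorithms 201 | B | Fall 2024
6 | Economics 201 | F | Fall 2024
7 | CS 101 | B- | Spring 2024
10 | CS 101 | B | Fall 2023
11 | Linear Algebra 201 | D | Fall 2024
12 | Algorithms 201 | B+ | Spring 2024
13 | Math 101 | A | Spring 2024
14 | CS 101 | B+ | Fall 2023
15 | Algorithms 201 | B+ | Fall 2023
16 | Linear Algebra 201 | C- | Spring 2024
17 | CS 101 | D | Fall 2024
18 | Algorithms 201 | A | Spring 2024
19 | Algorithms 201 | B- | Spring 2024
20 | Economics 201 | C | Spring 2024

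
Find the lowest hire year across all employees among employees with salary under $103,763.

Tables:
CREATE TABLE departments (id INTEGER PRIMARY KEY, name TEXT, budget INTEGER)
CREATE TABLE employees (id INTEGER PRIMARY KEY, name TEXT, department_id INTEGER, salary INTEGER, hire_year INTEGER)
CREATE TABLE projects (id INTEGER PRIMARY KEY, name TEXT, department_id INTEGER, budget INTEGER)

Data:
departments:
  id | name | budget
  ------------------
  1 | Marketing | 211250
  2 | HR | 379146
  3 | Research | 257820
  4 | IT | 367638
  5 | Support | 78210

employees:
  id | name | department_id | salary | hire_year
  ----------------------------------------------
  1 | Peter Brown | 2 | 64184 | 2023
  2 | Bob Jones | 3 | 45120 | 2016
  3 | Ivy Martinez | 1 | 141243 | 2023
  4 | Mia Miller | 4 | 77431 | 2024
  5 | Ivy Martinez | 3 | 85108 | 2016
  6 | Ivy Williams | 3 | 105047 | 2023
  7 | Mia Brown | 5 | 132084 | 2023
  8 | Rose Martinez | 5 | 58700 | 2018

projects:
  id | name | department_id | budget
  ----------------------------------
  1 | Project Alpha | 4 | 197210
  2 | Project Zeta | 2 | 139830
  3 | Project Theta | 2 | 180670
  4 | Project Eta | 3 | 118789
SELECT MIN(hire_year) FROM employees WHERE salary < 103763

Execution result:
2016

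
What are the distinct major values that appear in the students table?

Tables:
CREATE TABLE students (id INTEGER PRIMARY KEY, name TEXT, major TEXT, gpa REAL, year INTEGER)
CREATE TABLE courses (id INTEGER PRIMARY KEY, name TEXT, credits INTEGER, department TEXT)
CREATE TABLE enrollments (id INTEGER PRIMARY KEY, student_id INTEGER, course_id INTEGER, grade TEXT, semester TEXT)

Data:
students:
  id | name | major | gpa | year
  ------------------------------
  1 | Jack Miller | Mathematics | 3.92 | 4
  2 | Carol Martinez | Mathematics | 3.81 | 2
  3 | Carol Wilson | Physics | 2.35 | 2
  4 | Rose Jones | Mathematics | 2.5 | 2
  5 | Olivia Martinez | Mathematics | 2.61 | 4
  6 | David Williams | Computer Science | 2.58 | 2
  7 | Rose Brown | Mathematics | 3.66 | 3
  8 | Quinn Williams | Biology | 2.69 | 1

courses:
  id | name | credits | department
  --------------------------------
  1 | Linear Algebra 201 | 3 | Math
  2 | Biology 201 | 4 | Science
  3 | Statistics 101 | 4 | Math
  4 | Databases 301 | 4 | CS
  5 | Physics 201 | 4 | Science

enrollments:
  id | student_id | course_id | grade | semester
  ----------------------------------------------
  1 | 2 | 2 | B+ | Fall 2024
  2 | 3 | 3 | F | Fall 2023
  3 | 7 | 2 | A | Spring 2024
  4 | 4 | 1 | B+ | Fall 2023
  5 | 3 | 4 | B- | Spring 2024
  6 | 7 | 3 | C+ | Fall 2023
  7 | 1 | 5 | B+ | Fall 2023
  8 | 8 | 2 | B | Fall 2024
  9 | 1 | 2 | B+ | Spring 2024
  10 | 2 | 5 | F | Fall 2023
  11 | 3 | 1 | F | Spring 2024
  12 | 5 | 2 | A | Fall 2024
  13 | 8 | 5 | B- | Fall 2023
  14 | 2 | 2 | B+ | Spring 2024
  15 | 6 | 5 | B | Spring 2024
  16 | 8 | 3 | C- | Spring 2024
SELECT DISTINCT major FROM students

Execution result:
major
Mathematics
Physics
Computer Science
Biology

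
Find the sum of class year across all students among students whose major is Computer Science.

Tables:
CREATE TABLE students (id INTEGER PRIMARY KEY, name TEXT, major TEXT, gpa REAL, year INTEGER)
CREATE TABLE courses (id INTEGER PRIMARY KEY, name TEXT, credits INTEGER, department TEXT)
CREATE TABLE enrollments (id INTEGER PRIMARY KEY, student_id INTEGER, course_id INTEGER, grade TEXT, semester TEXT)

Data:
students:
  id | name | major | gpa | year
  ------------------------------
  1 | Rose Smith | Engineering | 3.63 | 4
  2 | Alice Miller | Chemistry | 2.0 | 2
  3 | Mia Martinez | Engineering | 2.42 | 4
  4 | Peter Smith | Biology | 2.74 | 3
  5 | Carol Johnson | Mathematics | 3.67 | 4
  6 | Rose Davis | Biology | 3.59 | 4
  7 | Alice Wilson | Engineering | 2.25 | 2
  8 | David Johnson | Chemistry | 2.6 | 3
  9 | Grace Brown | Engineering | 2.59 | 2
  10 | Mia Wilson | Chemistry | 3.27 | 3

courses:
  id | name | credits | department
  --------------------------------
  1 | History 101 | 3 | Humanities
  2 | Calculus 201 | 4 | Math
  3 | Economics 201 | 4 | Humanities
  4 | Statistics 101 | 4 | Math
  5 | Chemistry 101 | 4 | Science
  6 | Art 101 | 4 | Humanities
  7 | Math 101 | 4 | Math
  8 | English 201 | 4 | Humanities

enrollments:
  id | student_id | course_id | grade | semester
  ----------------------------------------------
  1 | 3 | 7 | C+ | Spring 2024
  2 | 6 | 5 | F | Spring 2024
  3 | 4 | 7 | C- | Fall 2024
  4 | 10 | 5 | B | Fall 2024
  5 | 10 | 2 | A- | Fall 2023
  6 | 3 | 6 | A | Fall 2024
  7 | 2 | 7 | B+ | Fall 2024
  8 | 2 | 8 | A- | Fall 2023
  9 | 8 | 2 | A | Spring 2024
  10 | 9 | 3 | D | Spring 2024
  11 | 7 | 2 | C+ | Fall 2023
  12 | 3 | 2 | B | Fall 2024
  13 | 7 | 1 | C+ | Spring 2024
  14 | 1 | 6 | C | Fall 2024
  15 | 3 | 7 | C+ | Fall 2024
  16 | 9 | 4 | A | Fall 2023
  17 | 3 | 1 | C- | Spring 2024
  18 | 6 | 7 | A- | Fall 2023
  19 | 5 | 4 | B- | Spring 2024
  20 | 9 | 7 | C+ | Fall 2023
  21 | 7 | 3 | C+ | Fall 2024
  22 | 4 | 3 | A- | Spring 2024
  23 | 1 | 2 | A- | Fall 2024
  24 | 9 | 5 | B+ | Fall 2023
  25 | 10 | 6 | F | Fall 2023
SELECT SUM(year) FROM students WHERE major = 'Computer Science'

Execution result:
NULL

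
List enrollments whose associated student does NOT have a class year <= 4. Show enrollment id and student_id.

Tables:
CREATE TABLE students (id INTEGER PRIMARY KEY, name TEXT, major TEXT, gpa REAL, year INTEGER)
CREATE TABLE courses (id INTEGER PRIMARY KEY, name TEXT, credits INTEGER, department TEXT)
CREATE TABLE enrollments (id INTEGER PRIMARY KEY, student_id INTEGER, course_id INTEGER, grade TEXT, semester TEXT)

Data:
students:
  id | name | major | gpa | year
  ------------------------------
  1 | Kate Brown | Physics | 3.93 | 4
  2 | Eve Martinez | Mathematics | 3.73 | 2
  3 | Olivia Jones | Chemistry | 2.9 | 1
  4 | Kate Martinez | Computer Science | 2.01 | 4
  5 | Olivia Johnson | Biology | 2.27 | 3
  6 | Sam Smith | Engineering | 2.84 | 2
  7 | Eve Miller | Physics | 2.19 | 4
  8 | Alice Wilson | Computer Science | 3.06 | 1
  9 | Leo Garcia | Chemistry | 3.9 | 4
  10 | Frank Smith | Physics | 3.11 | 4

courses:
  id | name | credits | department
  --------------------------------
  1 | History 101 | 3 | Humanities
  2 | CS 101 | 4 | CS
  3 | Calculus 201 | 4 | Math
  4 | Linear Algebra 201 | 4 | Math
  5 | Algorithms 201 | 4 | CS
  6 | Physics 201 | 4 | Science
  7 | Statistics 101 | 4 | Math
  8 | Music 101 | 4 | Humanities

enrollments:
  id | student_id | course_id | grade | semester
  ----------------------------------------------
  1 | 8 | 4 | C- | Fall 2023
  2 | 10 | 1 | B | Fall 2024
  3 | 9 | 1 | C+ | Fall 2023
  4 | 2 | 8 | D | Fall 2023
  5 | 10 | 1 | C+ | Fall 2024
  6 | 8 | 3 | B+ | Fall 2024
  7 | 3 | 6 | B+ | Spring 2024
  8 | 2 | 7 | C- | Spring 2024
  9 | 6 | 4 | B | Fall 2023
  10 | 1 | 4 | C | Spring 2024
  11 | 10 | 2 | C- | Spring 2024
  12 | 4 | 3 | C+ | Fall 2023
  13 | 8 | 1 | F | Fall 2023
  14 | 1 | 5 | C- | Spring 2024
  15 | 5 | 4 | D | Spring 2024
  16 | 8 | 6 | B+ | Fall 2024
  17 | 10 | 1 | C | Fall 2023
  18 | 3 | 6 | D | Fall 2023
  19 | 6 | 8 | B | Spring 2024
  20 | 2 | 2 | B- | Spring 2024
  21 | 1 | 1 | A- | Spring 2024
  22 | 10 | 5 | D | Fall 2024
SELECT id, student_id FROM enrollments WHERE student_id NOT IN (SELECT id FROM students WHERE year <= 4)

Execution result:
(no rows)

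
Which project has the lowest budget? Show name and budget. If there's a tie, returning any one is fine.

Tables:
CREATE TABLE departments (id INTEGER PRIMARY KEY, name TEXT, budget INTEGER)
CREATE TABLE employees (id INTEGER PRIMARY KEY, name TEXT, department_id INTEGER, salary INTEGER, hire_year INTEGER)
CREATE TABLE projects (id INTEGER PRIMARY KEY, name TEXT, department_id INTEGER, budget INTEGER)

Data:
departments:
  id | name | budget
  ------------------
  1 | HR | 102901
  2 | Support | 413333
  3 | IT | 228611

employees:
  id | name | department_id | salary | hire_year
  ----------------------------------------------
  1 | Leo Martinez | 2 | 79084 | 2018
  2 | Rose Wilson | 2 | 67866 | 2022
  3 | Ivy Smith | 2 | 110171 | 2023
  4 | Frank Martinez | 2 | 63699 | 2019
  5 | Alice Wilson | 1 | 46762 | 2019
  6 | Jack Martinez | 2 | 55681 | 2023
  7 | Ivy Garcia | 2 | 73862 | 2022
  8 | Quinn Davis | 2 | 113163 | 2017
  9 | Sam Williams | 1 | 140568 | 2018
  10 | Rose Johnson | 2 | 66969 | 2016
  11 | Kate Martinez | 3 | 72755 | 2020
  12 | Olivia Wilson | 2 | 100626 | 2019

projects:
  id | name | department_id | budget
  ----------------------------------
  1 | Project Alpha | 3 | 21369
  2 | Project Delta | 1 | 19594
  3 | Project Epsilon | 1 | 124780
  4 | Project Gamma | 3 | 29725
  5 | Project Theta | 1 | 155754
SELECT name, budget FROM projects ORDER BY budget ASC LIMIT 1

Execution result:
name | budget
Project Delta | 19594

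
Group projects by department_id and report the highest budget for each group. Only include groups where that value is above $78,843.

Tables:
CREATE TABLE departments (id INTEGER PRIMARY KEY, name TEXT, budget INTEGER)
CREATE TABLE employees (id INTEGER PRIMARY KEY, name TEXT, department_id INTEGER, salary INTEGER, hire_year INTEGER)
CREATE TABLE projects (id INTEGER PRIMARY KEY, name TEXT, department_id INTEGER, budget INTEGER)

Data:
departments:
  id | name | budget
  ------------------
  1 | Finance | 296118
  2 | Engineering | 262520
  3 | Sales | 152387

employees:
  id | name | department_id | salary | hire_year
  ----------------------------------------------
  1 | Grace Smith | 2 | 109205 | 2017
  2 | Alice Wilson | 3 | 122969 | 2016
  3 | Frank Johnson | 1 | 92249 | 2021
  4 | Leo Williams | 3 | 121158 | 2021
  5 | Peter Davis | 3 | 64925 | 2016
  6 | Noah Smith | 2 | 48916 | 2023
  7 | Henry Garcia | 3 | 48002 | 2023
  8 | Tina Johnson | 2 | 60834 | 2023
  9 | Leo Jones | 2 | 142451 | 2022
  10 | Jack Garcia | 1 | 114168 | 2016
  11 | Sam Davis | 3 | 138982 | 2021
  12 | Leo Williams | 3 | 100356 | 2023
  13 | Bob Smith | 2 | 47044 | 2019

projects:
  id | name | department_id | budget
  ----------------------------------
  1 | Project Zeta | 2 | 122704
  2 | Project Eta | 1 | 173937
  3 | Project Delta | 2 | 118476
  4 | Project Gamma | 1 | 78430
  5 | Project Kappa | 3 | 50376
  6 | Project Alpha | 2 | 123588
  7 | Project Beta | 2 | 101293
SELECT department_id, MAX(budget) AS max_budget FROM projects GROUP BY department_id HAVING MAX(budget) > 78843

Execution result:
department_id | max_budget
1 | 173937
2 | 123588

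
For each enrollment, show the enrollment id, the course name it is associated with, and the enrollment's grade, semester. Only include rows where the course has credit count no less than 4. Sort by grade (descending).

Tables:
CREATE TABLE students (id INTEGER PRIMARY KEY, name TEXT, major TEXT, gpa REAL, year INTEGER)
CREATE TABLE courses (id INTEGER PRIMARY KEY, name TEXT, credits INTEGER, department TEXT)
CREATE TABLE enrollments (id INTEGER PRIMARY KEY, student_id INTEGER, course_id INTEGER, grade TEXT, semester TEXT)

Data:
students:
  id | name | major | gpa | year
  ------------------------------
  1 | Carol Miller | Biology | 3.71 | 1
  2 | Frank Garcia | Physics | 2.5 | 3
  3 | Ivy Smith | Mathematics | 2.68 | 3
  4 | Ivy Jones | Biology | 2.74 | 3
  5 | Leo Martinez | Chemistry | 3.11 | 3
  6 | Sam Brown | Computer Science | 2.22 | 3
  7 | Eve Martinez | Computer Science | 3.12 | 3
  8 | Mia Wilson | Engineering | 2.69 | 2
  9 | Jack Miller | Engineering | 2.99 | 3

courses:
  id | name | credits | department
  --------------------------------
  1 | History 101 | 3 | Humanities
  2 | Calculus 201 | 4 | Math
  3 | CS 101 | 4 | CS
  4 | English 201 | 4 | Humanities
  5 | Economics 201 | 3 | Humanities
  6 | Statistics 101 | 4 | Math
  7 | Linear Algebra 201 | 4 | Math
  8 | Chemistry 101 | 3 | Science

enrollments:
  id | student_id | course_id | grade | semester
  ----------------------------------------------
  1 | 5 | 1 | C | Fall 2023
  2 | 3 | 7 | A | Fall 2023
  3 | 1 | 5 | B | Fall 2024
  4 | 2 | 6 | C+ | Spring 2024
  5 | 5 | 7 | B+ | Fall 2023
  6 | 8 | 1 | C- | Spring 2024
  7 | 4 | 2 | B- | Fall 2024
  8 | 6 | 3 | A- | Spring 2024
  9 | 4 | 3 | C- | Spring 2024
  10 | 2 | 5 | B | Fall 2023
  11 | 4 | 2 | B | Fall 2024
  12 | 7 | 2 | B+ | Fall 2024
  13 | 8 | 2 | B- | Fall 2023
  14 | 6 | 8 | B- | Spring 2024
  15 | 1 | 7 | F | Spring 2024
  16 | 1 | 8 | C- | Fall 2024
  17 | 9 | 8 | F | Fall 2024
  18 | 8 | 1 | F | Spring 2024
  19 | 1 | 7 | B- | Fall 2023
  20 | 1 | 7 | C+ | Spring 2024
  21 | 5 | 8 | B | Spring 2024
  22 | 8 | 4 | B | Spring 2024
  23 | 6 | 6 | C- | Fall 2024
SELECT c.id, p.name AS course, c.grade, c.semester FROM enrollments c JOIN courses p ON c.course_id = p.id WHERE p.credits >= 4 ORDER BY c.grade DESC

Execution result:
id | course | grade | semester
15 | Linear Algebra 201 | F | Spring 2024
9 | CS 101 | C- | Spring 2024
23 | Statistics 101 | C- | Fall 2024
4 | Statistics 101 | C+ | Spring 2024
20 | Linear Algebra 201 | C+ | Spring 2024
7 | Calculus 201 | B- | Fall 2024
13 | Calculus 201 | B- | Fall 2023
19 | Linear Algebra 201 | B- | Fall 2023
5 | Linear Algebra 201 | B+ | Fall 2023
12 | Calculus 201 | B+ | Fall 2024
11 | Calculus 201 | B | Fall 2024
22 | English 201 | B | Spring 2024
8 | CS 101 | A- | Spring 2024
2 | Linear Algebra 201 | A | Fall 2023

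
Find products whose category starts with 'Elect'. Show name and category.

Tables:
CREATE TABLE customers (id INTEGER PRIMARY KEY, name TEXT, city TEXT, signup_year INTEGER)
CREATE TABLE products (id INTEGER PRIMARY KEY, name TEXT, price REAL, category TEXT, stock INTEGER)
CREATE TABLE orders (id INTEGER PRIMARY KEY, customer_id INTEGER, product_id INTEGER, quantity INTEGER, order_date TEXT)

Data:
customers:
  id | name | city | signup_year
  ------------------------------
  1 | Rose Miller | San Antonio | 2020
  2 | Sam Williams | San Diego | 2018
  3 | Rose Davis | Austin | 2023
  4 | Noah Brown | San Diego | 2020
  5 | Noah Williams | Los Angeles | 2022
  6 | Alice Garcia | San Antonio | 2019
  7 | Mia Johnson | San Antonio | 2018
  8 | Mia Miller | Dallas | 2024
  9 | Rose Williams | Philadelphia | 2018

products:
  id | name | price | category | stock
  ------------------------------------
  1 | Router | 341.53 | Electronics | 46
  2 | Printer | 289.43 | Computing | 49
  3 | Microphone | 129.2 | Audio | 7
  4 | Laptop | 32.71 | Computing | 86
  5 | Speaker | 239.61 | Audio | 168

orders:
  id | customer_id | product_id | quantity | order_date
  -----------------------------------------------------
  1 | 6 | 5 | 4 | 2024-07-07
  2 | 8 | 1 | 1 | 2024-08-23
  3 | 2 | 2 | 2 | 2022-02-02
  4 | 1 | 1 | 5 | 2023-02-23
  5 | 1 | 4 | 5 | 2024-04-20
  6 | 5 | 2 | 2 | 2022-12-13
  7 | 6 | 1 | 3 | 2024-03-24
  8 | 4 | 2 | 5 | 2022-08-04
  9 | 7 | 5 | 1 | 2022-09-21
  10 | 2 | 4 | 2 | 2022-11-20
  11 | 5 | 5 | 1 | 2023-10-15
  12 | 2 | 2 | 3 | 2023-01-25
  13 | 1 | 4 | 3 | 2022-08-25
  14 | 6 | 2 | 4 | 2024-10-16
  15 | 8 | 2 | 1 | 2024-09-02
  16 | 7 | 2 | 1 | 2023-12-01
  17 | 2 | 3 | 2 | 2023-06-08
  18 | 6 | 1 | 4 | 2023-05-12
SELECT name, category FROM products WHERE category LIKE 'Elect%'

Execution result:
name | category
Router | Electronics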